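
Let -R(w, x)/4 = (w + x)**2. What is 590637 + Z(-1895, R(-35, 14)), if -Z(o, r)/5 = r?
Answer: 599457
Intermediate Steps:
R(w, x) = -4*(w + x)**2
Z(o, r) = -5*r
590637 + Z(-1895, R(-35, 14)) = 590637 - (-20)*(-35 + 14)**2 = 590637 - (-20)*(-21)**2 = 590637 - (-20)*441 = 590637 - 5*(-1764) = 590637 + 8820 = 599457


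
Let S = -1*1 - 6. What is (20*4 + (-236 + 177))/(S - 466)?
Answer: -21/473 ≈ -0.044397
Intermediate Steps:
S = -7 (S = -1 - 6 = -7)
(20*4 + (-236 + 177))/(S - 466) = (20*4 + (-236 + 177))/(-7 - 466) = (80 - 59)/(-473) = 21*(-1/473) = -21/473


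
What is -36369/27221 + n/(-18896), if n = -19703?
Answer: -150893261/514368016 ≈ -0.29336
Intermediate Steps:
-36369/27221 + n/(-18896) = -36369/27221 - 19703/(-18896) = -36369*1/27221 - 19703*(-1/18896) = -36369/27221 + 19703/18896 = -150893261/514368016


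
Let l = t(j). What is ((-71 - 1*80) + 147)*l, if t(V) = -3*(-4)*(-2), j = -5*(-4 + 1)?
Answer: 96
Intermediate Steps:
j = 15 (j = -5*(-3) = 15)
t(V) = -24 (t(V) = 12*(-2) = -24)
l = -24
((-71 - 1*80) + 147)*l = ((-71 - 1*80) + 147)*(-24) = ((-71 - 80) + 147)*(-24) = (-151 + 147)*(-24) = -4*(-24) = 96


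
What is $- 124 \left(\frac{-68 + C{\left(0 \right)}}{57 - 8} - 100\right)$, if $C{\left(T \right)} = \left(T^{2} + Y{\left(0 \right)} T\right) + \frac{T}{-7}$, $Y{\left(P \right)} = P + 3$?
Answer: $\frac{616032}{49} \approx 12572.0$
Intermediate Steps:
$Y{\left(P \right)} = 3 + P$
$C{\left(T \right)} = T^{2} + \frac{20 T}{7}$ ($C{\left(T \right)} = \left(T^{2} + \left(3 + 0\right) T\right) + \frac{T}{-7} = \left(T^{2} + 3 T\right) + T \left(- \frac{1}{7}\right) = \left(T^{2} + 3 T\right) - \frac{T}{7} = T^{2} + \frac{20 T}{7}$)
$- 124 \left(\frac{-68 + C{\left(0 \right)}}{57 - 8} - 100\right) = - 124 \left(\frac{-68 + \frac{1}{7} \cdot 0 \left(20 + 7 \cdot 0\right)}{57 - 8} - 100\right) = - 124 \left(\frac{-68 + \frac{1}{7} \cdot 0 \left(20 + 0\right)}{49} - 100\right) = - 124 \left(\left(-68 + \frac{1}{7} \cdot 0 \cdot 20\right) \frac{1}{49} - 100\right) = - 124 \left(\left(-68 + 0\right) \frac{1}{49} - 100\right) = - 124 \left(\left(-68\right) \frac{1}{49} - 100\right) = - 124 \left(- \frac{68}{49} - 100\right) = \left(-124\right) \left(- \frac{4968}{49}\right) = \frac{616032}{49}$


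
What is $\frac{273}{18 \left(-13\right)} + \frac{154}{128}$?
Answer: $\frac{7}{192} \approx 0.036458$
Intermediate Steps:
$\frac{273}{18 \left(-13\right)} + \frac{154}{128} = \frac{273}{-234} + 154 \cdot \frac{1}{128} = 273 \left(- \frac{1}{234}\right) + \frac{77}{64} = - \frac{7}{6} + \frac{77}{64} = \frac{7}{192}$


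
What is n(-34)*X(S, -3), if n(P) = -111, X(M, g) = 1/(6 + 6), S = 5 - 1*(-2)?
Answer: -37/4 ≈ -9.2500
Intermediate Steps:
S = 7 (S = 5 + 2 = 7)
X(M, g) = 1/12
n(-34)*X(S, -3) = -111*1/12 = -37/4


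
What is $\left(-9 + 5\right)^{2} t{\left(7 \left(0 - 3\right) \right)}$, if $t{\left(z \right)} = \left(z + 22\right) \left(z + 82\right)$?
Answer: $976$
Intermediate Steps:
$t{\left(z \right)} = \left(22 + z\right) \left(82 + z\right)$
$\left(-9 + 5\right)^{2} t{\left(7 \left(0 - 3\right) \right)} = \left(-9 + 5\right)^{2} \left(1804 + \left(7 \left(0 - 3\right)\right)^{2} + 104 \cdot 7 \left(0 - 3\right)\right) = \left(-4\right)^{2} \left(1804 + \left(7 \left(-3\right)\right)^{2} + 104 \cdot 7 \left(-3\right)\right) = 16 \left(1804 + \left(-21\right)^{2} + 104 \left(-21\right)\right) = 16 \left(1804 + 441 - 2184\right) = 16 \cdot 61 = 976$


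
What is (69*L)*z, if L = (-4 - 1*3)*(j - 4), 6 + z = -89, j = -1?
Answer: -229425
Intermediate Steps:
z = -95 (z = -6 - 89 = -95)
L = 35 (L = (-4 - 1*3)*(-1 - 4) = (-4 - 3)*(-5) = -7*(-5) = 35)
(69*L)*z = (69*35)*(-95) = 2415*(-95) = -229425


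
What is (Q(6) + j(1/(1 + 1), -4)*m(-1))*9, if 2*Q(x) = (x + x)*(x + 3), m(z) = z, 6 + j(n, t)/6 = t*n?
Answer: 918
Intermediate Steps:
j(n, t) = -36 + 6*n*t (j(n, t) = -36 + 6*(t*n) = -36 + 6*(n*t) = -36 + 6*n*t)
Q(x) = x*(3 + x) (Q(x) = ((x + x)*(x + 3))/2 = ((2*x)*(3 + x))/2 = (2*x*(3 + x))/2 = x*(3 + x))
(Q(6) + j(1/(1 + 1), -4)*m(-1))*9 = (6*(3 + 6) + (-36 + 6*(-4)/(1 + 1))*(-1))*9 = (6*9 + (-36 + 6*(-4)/2)*(-1))*9 = (54 + (-36 + 6*(1/2)*(-4))*(-1))*9 = (54 + (-36 - 12)*(-1))*9 = (54 - 48*(-1))*9 = (54 + 48)*9 = 102*9 = 918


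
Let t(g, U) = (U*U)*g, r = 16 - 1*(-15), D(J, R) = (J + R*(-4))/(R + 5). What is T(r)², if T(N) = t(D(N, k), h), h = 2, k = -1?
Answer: 1225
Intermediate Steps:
D(J, R) = (J - 4*R)/(5 + R)
r = 31 (r = 16 + 15 = 31)
t(g, U) = g*U² (t(g, U) = U²*g = g*U²)
T(N) = 4 + N (T(N) = ((N - 4*(-1))/(5 - 1))*2² = ((N + 4)/4)*4 = ((4 + N)/4)*4 = (1 + N/4)*4 = 4 + N)
T(r)² = (4 + 31)² = 35² = 1225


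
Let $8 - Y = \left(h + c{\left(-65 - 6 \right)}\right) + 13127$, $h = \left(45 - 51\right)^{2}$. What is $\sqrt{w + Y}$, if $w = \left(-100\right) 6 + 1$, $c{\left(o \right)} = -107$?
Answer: $i \sqrt{13647} \approx 116.82 i$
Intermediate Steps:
$h = 36$ ($h = \left(-6\right)^{2} = 36$)
$w = -599$ ($w = -600 + 1 = -599$)
$Y = -13048$ ($Y = 8 - \left(\left(36 - 107\right) + 13127\right) = 8 - \left(-71 + 13127\right) = 8 - 13056 = -13048$)
$\sqrt{w + Y} = \sqrt{-599 - 13048} = \sqrt{-13647} = i \sqrt{13647}$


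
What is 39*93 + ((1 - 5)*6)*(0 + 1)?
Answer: 3603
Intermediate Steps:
39*93 + ((1 - 5)*6)*(0 + 1) = 3627 - 4*6*1 = 3627 - 24*1 = 3627 - 24 = 3603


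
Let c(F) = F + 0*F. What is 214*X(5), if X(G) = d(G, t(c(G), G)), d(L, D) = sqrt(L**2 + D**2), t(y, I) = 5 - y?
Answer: 1070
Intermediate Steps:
c(F) = F (c(F) = F + 0 = F)
d(L, D) = sqrt(D**2 + L**2)
X(G) = sqrt(G**2 + (5 - G)**2) (X(G) = sqrt((5 - G)**2 + G**2) = sqrt(G**2 + (5 - G)**2))
214*X(5) = 214*sqrt(5**2 + (-5 + 5)**2) = 214*sqrt(25 + 0**2) = 214*sqrt(25 + 0) = 214*sqrt(25) = 214*5 = 1070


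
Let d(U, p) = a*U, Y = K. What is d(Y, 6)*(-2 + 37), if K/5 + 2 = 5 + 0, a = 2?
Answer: 1050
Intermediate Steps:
K = 15 (K = -10 + 5*(5 + 0) = -10 + 5*5 = -10 + 25 = 15)
Y = 15
d(U, p) = 2*U
d(Y, 6)*(-2 + 37) = (2*15)*(-2 + 37) = 30*35 = 1050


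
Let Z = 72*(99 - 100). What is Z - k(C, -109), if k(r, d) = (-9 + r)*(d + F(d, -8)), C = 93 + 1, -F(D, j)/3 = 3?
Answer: 9958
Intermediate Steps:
F(D, j) = -9 (F(D, j) = -3*3 = -9)
C = 94
k(r, d) = (-9 + d)*(-9 + r) (k(r, d) = (-9 + r)*(d - 9) = (-9 + r)*(-9 + d) = (-9 + d)*(-9 + r))
Z = -72 (Z = 72*(-1) = -72)
Z - k(C, -109) = -72 - (81 - 9*(-109) - 9*94 - 109*94) = -72 - (81 + 981 - 846 - 10246) = -72 - 1*(-10030) = -72 + 10030 = 9958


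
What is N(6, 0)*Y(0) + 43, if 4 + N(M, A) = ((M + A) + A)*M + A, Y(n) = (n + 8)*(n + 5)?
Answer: 1323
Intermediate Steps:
Y(n) = (5 + n)*(8 + n) (Y(n) = (8 + n)*(5 + n) = (5 + n)*(8 + n))
N(M, A) = -4 + A + M*(M + 2*A) (N(M, A) = -4 + (((M + A) + A)*M + A) = -4 + (((A + M) + A)*M + A) = -4 + ((M + 2*A)*M + A) = -4 + (M*(M + 2*A) + A) = -4 + (A + M*(M + 2*A)) = -4 + A + M*(M + 2*A))
N(6, 0)*Y(0) + 43 = (-4 + 0 + 6**2 + 2*0*6)*(40 + 0**2 + 13*0) + 43 = (-4 + 0 + 36 + 0)*(40 + 0 + 0) + 43 = 32*40 + 43 = 1280 + 43 = 1323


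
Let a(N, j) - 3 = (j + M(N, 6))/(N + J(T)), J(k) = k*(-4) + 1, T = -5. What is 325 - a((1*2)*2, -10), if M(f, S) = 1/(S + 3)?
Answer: 72539/225 ≈ 322.40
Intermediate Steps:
M(f, S) = 1/(3 + S)
J(k) = 1 - 4*k (J(k) = -4*k + 1 = 1 - 4*k)
a(N, j) = 3 + (1/9 + j)/(21 + N) (a(N, j) = 3 + (j + 1/(3 + 6))/(N + (1 - 4*(-5))) = 3 + (j + 1/9)/(N + (1 + 20)) = 3 + (j + 1/9)/(N + 21) = 3 + (1/9 + j)/(21 + N))
325 - a((1*2)*2, -10) = 325 - (568/9 - 10 + 3*((1*2)*2))/(21 + (1*2)*2) = 325 - (568/9 - 10 + 3*(2*2))/(21 + 2*2) = 325 - (568/9 - 10 + 3*4)/(21 + 4) = 325 - (568/9 - 10 + 12)/25 = 325 - 586/(25*9) = 325 - 1*586/225 = 325 - 586/225 = 72539/225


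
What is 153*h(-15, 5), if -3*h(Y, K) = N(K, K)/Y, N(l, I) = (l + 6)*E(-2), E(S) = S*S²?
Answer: -1496/5 ≈ -299.20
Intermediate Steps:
E(S) = S³
N(l, I) = -48 - 8*l (N(l, I) = (l + 6)*(-2)³ = (6 + l)*(-8) = -48 - 8*l)
h(Y, K) = -(-48 - 8*K)/(3*Y)
153*h(-15, 5) = 153*((8/3)*(6 + 5)/(-15)) = 153*((8/3)*(-1/15)*11) = 153*(-88/45) = -1496/5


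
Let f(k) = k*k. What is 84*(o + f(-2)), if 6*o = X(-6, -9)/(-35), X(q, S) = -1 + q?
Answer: 1694/5 ≈ 338.80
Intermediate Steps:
f(k) = k²
o = 1/30 (o = ((-1 - 6)/(-35))/6 = (-7*(-1/35))/6 = (⅙)*(⅕) = 1/30 ≈ 0.033333)
84*(o + f(-2)) = 84*(1/30 + (-2)²) = 84*(1/30 + 4) = 84*(121/30) = 1694/5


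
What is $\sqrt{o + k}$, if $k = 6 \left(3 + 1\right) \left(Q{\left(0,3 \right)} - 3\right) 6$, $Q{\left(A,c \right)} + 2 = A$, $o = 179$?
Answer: $i \sqrt{541} \approx 23.259 i$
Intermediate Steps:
$Q{\left(A,c \right)} = -2 + A$
$k = -720$ ($k = 6 \left(3 + 1\right) \left(\left(-2 + 0\right) - 3\right) 6 = 6 \cdot 4 \left(-2 - 3\right) 6 = 6 \cdot 4 \left(-5\right) 6 = 6 \left(-20\right) 6 = \left(-120\right) 6 = -720$)
$\sqrt{o + k} = \sqrt{179 - 720} = \sqrt{-541} = i \sqrt{541}$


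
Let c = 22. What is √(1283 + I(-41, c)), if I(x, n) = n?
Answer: 3*√145 ≈ 36.125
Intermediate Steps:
√(1283 + I(-41, c)) = √(1283 + 22) = √1305 = 3*√145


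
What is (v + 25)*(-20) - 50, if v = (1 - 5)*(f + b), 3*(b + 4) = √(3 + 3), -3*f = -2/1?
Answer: -2450/3 + 80*√6/3 ≈ -751.35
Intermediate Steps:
f = ⅔ (f = -(-2)/(3*1) = -(-2)/3 = -⅓*(-2) = ⅔ ≈ 0.66667)
b = -4 + √6/3 (b = -4 + √(3 + 3)/3 = -4 + √6/3 ≈ -3.1835)
v = 40/3 - 4*√6/3 (v = (1 - 5)*(⅔ + (-4 + √6/3)) = -4*(-10/3 + √6/3) = 40/3 - 4*√6/3 ≈ 10.067)
(v + 25)*(-20) - 50 = ((40/3 - 4*√6/3) + 25)*(-20) - 50 = (115/3 - 4*√6/3)*(-20) - 50 = (-2300/3 + 80*√6/3) - 50 = -2450/3 + 80*√6/3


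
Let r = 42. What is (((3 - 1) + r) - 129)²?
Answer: 7225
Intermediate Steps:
(((3 - 1) + r) - 129)² = (((3 - 1) + 42) - 129)² = ((2 + 42) - 129)² = (44 - 129)² = (-85)² = 7225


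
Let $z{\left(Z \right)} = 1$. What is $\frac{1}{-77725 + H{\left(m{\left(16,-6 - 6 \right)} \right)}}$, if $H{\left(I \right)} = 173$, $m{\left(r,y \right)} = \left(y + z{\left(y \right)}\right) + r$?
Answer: $- \frac{1}{77552} \approx -1.2895 \cdot 10^{-5}$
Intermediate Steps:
$m{\left(r,y \right)} = 1 + r + y$ ($m{\left(r,y \right)} = \left(y + 1\right) + r = \left(1 + y\right) + r = 1 + r + y$)
$\frac{1}{-77725 + H{\left(m{\left(16,-6 - 6 \right)} \right)}} = \frac{1}{-77725 + 173} = \frac{1}{-77552} = - \frac{1}{77552}$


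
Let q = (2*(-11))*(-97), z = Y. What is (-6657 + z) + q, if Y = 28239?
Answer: 23716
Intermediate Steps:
z = 28239
q = 2134 (q = -22*(-97) = 2134)
(-6657 + z) + q = (-6657 + 28239) + 2134 = 21582 + 2134 = 23716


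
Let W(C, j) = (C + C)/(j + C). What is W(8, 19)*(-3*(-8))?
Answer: 128/9 ≈ 14.222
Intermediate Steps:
W(C, j) = 2*C/(C + j) (W(C, j) = (2*C)/(C + j) = 2*C/(C + j))
W(8, 19)*(-3*(-8)) = (2*8/(8 + 19))*(-3*(-8)) = (2*8/27)*24 = (2*8*(1/27))*24 = (16/27)*24 = 128/9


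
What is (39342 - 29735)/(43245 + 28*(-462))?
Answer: 9607/30309 ≈ 0.31697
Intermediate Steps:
(39342 - 29735)/(43245 + 28*(-462)) = 9607/(43245 - 12936) = 9607/30309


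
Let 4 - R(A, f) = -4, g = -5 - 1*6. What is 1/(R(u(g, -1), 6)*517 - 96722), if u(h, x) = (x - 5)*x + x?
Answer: -1/92586 ≈ -1.0801e-5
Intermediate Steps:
g = -11 (g = -5 - 6 = -11)
u(h, x) = x + x*(-5 + x) (u(h, x) = (-5 + x)*x + x = x*(-5 + x) + x = x + x*(-5 + x))
R(A, f) = 8 (R(A, f) = 4 - 1*(-4) = 4 + 4 = 8)
1/(R(u(g, -1), 6)*517 - 96722) = 1/(8*517 - 96722) = 1/(4136 - 96722) = 1/(-92586) = -1/92586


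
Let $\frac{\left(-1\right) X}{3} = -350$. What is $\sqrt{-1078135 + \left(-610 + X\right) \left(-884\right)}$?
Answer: $i \sqrt{1467095} \approx 1211.2 i$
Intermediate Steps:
$X = 1050$ ($X = \left(-3\right) \left(-350\right) = 1050$)
$\sqrt{-1078135 + \left(-610 + X\right) \left(-884\right)} = \sqrt{-1078135 + \left(-610 + 1050\right) \left(-884\right)} = \sqrt{-1078135 + 440 \left(-884\right)} = \sqrt{-1078135 - 388960} = \sqrt{-1467095} = i \sqrt{1467095}$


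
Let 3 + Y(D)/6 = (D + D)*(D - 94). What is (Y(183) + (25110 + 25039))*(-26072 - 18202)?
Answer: -10872587550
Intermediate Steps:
Y(D) = -18 + 12*D*(-94 + D) (Y(D) = -18 + 6*((D + D)*(D - 94)) = -18 + 6*((2*D)*(-94 + D)) = -18 + 6*(2*D*(-94 + D)) = -18 + 12*D*(-94 + D))
(Y(183) + (25110 + 25039))*(-26072 - 18202) = ((-18 - 1128*183 + 12*183²) + (25110 + 25039))*(-26072 - 18202) = ((-18 - 206424 + 12*33489) + 50149)*(-44274) = ((-18 - 206424 + 401868) + 50149)*(-44274) = (195426 + 50149)*(-44274) = 245575*(-44274) = -10872587550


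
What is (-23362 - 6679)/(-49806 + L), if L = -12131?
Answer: 30041/61937 ≈ 0.48502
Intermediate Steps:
(-23362 - 6679)/(-49806 + L) = (-23362 - 6679)/(-49806 - 12131) = -30041/(-61937) = -30041*(-1/61937) = 30041/61937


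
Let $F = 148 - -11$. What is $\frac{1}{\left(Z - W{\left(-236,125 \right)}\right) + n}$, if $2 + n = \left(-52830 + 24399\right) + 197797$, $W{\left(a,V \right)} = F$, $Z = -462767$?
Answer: $- \frac{1}{293562} \approx -3.4064 \cdot 10^{-6}$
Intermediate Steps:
$F = 159$ ($F = 148 + 11 = 159$)
$W{\left(a,V \right)} = 159$
$n = 169364$ ($n = -2 + \left(\left(-52830 + 24399\right) + 197797\right) = -2 + \left(-28431 + 197797\right) = -2 + 169366 = 169364$)
$\frac{1}{\left(Z - W{\left(-236,125 \right)}\right) + n} = \frac{1}{\left(-462767 - 159\right) + 169364} = \frac{1}{-462926 + 169364} = \frac{1}{-293562} = - \frac{1}{293562}$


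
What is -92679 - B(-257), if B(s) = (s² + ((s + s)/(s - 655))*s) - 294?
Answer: -72179855/456 ≈ -1.5829e+5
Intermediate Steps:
B(s) = -294 + s² + 2*s²/(-655 + s) (B(s) = (s² + ((2*s)/(-655 + s))*s) - 294 = (s² + (2*s/(-655 + s))*s) - 294 = (s² + 2*s²/(-655 + s)) - 294 = -294 + s² + 2*s²/(-655 + s))
-92679 - B(-257) = -92679 - (192570 + (-257)³ - 653*(-257)² - 294*(-257))/(-655 - 257) = -92679 - (192570 - 16974593 - 653*66049 + 75558)/(-912) = -92679 - (-1)*(192570 - 16974593 - 43129997 + 75558)/912 = -92679 - (-1)*(-59836462)/912 = -92679 - 1*29918231/456 = -92679 - 29918231/456 = -72179855/456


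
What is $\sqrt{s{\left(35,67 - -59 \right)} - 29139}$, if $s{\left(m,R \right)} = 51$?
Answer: $12 i \sqrt{202} \approx 170.55 i$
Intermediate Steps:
$\sqrt{s{\left(35,67 - -59 \right)} - 29139} = \sqrt{51 - 29139} = \sqrt{-29088} = 12 i \sqrt{202}$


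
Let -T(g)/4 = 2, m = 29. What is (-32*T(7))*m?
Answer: 7424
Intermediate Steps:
T(g) = -8 (T(g) = -4*2 = -8)
(-32*T(7))*m = -32*(-8)*29 = 256*29 = 7424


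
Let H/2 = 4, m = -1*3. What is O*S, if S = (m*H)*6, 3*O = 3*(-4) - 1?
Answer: 624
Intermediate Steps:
m = -3
H = 8 (H = 2*4 = 8)
O = -13/3 (O = (3*(-4) - 1)/3 = (-12 - 1)/3 = (⅓)*(-13) = -13/3 ≈ -4.3333)
S = -144 (S = -3*8*6 = -24*6 = -144)
O*S = -13/3*(-144) = 624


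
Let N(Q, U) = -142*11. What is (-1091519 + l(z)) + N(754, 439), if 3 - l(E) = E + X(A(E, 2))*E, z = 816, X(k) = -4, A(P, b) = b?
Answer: -1090630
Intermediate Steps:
N(Q, U) = -1562
l(E) = 3 + 3*E (l(E) = 3 - (E - 4*E) = 3 - (-3)*E = 3 + 3*E)
(-1091519 + l(z)) + N(754, 439) = (-1091519 + (3 + 3*816)) - 1562 = (-1091519 + (3 + 2448)) - 1562 = (-1091519 + 2451) - 1562 = -1089068 - 1562 = -1090630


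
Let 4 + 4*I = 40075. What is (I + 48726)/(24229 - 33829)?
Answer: -3133/512 ≈ -6.1191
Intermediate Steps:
I = 40071/4 (I = -1 + (¼)*40075 = -1 + 40075/4 = 40071/4 ≈ 10018.)
(I + 48726)/(24229 - 33829) = (40071/4 + 48726)/(24229 - 33829) = (234975/4)/(-9600) = (234975/4)*(-1/9600) = -3133/512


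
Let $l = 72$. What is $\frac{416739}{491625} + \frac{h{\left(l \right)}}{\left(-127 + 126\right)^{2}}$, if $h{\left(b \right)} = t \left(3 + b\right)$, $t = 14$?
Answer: $\frac{172207663}{163875} \approx 1050.8$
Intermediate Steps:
$h{\left(b \right)} = 42 + 14 b$ ($h{\left(b \right)} = 14 \left(3 + b\right) = 42 + 14 b$)
$\frac{416739}{491625} + \frac{h{\left(l \right)}}{\left(-127 + 126\right)^{2}} = \frac{416739}{491625} + \frac{42 + 14 \cdot 72}{\left(-127 + 126\right)^{2}} = 416739 \cdot \frac{1}{491625} + \frac{42 + 1008}{\left(-1\right)^{2}} = \frac{138913}{163875} + \frac{1050}{1} = \frac{138913}{163875} + 1050 \cdot 1 = \frac{138913}{163875} + 1050 = \frac{172207663}{163875}$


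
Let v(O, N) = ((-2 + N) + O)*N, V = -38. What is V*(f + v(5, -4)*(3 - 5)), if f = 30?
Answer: -836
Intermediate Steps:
v(O, N) = N*(-2 + N + O) (v(O, N) = (-2 + N + O)*N = N*(-2 + N + O))
V*(f + v(5, -4)*(3 - 5)) = -38*(30 + (-4*(-2 - 4 + 5))*(3 - 5)) = -38*(30 - 4*(-1)*(-2)) = -38*(30 + 4*(-2)) = -38*(30 - 8) = -38*22 = -836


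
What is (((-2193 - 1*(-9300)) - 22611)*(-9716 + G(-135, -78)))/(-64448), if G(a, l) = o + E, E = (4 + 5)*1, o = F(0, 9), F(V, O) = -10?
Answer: -495567/212 ≈ -2337.6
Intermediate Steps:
o = -10
E = 9 (E = 9*1 = 9)
G(a, l) = -1 (G(a, l) = -10 + 9 = -1)
(((-2193 - 1*(-9300)) - 22611)*(-9716 + G(-135, -78)))/(-64448) = (((-2193 - 1*(-9300)) - 22611)*(-9716 - 1))/(-64448) = (((-2193 + 9300) - 22611)*(-9717))*(-1/64448) = ((7107 - 22611)*(-9717))*(-1/64448) = -15504*(-9717)*(-1/64448) = 150652368*(-1/64448) = -495567/212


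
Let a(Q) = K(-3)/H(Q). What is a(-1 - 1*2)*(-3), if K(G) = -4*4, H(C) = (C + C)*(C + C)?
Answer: 4/3 ≈ 1.3333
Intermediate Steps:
H(C) = 4*C**2 (H(C) = (2*C)*(2*C) = 4*C**2)
K(G) = -16
a(Q) = -4/Q**2 (a(Q) = -16*1/(4*Q**2) = -4/Q**2)
a(-1 - 1*2)*(-3) = -4/(-1 - 1*2)**2*(-3) = -4/(-1 - 2)**2*(-3) = -4/(-3)**2*(-3) = -4*1/9*(-3) = -4/9*(-3) = 4/3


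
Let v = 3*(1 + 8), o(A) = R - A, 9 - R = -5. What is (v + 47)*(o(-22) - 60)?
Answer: -1776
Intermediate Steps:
R = 14 (R = 9 - 1*(-5) = 9 + 5 = 14)
o(A) = 14 - A
v = 27 (v = 3*9 = 27)
(v + 47)*(o(-22) - 60) = (27 + 47)*((14 - 1*(-22)) - 60) = 74*((14 + 22) - 60) = 74*(36 - 60) = 74*(-24) = -1776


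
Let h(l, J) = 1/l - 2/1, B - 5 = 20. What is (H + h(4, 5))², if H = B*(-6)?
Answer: 368449/16 ≈ 23028.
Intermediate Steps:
B = 25 (B = 5 + 20 = 25)
h(l, J) = -2 + 1/l (h(l, J) = 1/l - 2*1 = 1/l - 2 = -2 + 1/l)
H = -150 (H = 25*(-6) = -150)
(H + h(4, 5))² = (-150 + (-2 + 1/4))² = (-150 + (-2 + ¼))² = (-150 - 7/4)² = (-607/4)² = 368449/16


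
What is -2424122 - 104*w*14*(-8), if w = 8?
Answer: -2330938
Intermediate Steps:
-2424122 - 104*w*14*(-8) = -2424122 - 104*8*14*(-8) = -2424122 - 832*(-112) = -2424122 - 1*(-93184) = -2424122 + 93184 = -2330938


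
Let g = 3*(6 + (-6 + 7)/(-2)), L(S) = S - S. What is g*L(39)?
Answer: 0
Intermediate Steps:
L(S) = 0
g = 33/2 (g = 3*(6 + 1*(-½)) = 3*(6 - ½) = 3*(11/2) = 33/2 ≈ 16.500)
g*L(39) = (33/2)*0 = 0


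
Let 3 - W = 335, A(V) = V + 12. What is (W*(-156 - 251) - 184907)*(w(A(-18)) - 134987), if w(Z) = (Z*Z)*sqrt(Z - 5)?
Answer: 6720057821 - 1792188*I*sqrt(11) ≈ 6.7201e+9 - 5.944e+6*I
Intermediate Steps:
A(V) = 12 + V
W = -332 (W = 3 - 1*335 = 3 - 335 = -332)
w(Z) = Z**2*sqrt(-5 + Z)
(W*(-156 - 251) - 184907)*(w(A(-18)) - 134987) = (-332*(-156 - 251) - 184907)*((12 - 18)**2*sqrt(-5 + (12 - 18)) - 134987) = (-332*(-407) - 184907)*((-6)**2*sqrt(-5 - 6) - 134987) = (135124 - 184907)*(36*sqrt(-11) - 134987) = -49783*(36*(I*sqrt(11)) - 134987) = -49783*(36*I*sqrt(11) - 134987) = -49783*(-134987 + 36*I*sqrt(11)) = 6720057821 - 1792188*I*sqrt(11)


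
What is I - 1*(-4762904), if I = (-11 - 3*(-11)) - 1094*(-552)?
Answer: 5366814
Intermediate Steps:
I = 603910 (I = (-11 + 33) + 603888 = 22 + 603888 = 603910)
I - 1*(-4762904) = 603910 - 1*(-4762904) = 603910 + 4762904 = 5366814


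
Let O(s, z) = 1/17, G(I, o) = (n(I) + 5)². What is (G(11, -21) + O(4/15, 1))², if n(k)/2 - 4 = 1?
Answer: 14638276/289 ≈ 50652.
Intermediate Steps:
n(k) = 10 (n(k) = 8 + 2*1 = 8 + 2 = 10)
G(I, o) = 225 (G(I, o) = (10 + 5)² = 15² = 225)
O(s, z) = 1/17
(G(11, -21) + O(4/15, 1))² = (225 + 1/17)² = (3826/17)² = 14638276/289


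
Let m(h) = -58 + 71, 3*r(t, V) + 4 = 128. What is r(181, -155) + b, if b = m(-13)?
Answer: 163/3 ≈ 54.333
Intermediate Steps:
r(t, V) = 124/3 (r(t, V) = -4/3 + (⅓)*128 = -4/3 + 128/3 = 124/3)
m(h) = 13
b = 13
r(181, -155) + b = 124/3 + 13 = 163/3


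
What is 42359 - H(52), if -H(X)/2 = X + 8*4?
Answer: 42527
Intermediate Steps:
H(X) = -64 - 2*X (H(X) = -2*(X + 8*4) = -2*(X + 32) = -2*(32 + X) = -64 - 2*X)
42359 - H(52) = 42359 - (-64 - 2*52) = 42359 - (-64 - 104) = 42359 - 1*(-168) = 42359 + 168 = 42527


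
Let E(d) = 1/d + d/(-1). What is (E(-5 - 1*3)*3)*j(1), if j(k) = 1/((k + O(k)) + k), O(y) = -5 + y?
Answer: -189/16 ≈ -11.813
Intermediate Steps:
E(d) = 1/d - d (E(d) = 1/d + d*(-1) = 1/d - d)
j(k) = 1/(-5 + 3*k) (j(k) = 1/((k + (-5 + k)) + k) = 1/((-5 + 2*k) + k) = 1/(-5 + 3*k))
(E(-5 - 1*3)*3)*j(1) = ((1/(-5 - 1*3) - (-5 - 1*3))*3)/(-5 + 3*1) = ((1/(-5 - 3) - (-5 - 3))*3)/(-5 + 3) = ((1/(-8) - 1*(-8))*3)/(-2) = ((-1/8 + 8)*3)*(-1/2) = ((63/8)*3)*(-1/2) = (189/8)*(-1/2) = -189/16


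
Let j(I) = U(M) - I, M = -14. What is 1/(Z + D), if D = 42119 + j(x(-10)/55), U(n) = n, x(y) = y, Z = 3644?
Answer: 11/503241 ≈ 2.1858e-5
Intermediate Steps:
j(I) = -14 - I
D = 463157/11 (D = 42119 + (-14 - (-10)/55) = 42119 + (-14 - 1*(-2/11)) = 42119 + (-14 + 2/11) = 42119 - 152/11 = 463157/11 ≈ 42105.)
1/(Z + D) = 1/(3644 + 463157/11) = 1/(503241/11) = 11/503241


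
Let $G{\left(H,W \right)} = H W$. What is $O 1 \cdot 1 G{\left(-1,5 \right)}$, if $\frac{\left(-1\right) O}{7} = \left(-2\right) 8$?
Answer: $-560$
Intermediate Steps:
$O = 112$ ($O = - 7 \left(\left(-2\right) 8\right) = \left(-7\right) \left(-16\right) = 112$)
$O 1 \cdot 1 G{\left(-1,5 \right)} = 112 \cdot 1 \cdot 1 \left(\left(-1\right) 5\right) = 112 \cdot 1 \left(-5\right) = 112 \left(-5\right) = -560$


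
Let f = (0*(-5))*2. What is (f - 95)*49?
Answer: -4655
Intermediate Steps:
f = 0 (f = 0*2 = 0)
(f - 95)*49 = (0 - 95)*49 = -95*49 = -4655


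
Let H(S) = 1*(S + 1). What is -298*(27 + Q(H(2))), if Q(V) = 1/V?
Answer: -24436/3 ≈ -8145.3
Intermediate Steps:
H(S) = 1 + S (H(S) = 1*(1 + S) = 1 + S)
-298*(27 + Q(H(2))) = -298*(27 + 1/(1 + 2)) = -298*(27 + 1/3) = -298*(27 + ⅓) = -298*82/3 = -24436/3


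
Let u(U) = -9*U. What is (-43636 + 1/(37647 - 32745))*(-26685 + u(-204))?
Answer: 1771764106893/1634 ≈ 1.0843e+9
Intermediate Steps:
(-43636 + 1/(37647 - 32745))*(-26685 + u(-204)) = (-43636 + 1/(37647 - 32745))*(-26685 - 9*(-204)) = (-43636 + 1/4902)*(-26685 + 1836) = (-43636 + 1/4902)*(-24849) = -213903671/4902*(-24849) = 1771764106893/1634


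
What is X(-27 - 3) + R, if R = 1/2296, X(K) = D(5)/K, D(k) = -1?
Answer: 1163/34440 ≈ 0.033769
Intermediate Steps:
X(K) = -1/K
R = 1/2296 ≈ 0.00043554
X(-27 - 3) + R = -1/(-27 - 3) + 1/2296 = -1/(-30) + 1/2296 = -1*(-1/30) + 1/2296 = 1/30 + 1/2296 = 1163/34440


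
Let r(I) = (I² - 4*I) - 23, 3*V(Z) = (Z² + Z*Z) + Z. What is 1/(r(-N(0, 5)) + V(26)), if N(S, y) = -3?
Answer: 3/1300 ≈ 0.0023077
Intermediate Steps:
V(Z) = Z/3 + 2*Z²/3 (V(Z) = ((Z² + Z*Z) + Z)/3 = ((Z² + Z²) + Z)/3 = (2*Z² + Z)/3 = (Z + 2*Z²)/3 = Z/3 + 2*Z²/3)
r(I) = -23 + I² - 4*I
1/(r(-N(0, 5)) + V(26)) = 1/((-23 + (-1*(-3))² - (-4)*(-3)) + (⅓)*26*(1 + 2*26)) = 1/((-23 + 3² - 4*3) + (⅓)*26*(1 + 52)) = 1/((-23 + 9 - 12) + (⅓)*26*53) = 1/(-26 + 1378/3) = 1/(1300/3) = 3/1300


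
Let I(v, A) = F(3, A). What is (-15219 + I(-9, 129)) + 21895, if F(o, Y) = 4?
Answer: 6680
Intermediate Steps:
I(v, A) = 4
(-15219 + I(-9, 129)) + 21895 = (-15219 + 4) + 21895 = -15215 + 21895 = 6680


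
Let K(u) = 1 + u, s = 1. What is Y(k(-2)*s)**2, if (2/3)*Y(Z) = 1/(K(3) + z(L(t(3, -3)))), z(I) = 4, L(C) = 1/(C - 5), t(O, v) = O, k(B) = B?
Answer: 9/256 ≈ 0.035156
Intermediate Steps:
L(C) = 1/(-5 + C)
Y(Z) = 3/16 (Y(Z) = 3/(2*((1 + 3) + 4)) = 3/(2*(4 + 4)) = (3/2)/8 = (3/2)*(1/8) = 3/16)
Y(k(-2)*s)**2 = (3/16)**2 = 9/256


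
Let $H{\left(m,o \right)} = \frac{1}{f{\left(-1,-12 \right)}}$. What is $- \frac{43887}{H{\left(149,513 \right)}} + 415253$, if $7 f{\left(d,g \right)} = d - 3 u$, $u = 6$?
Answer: $\frac{3740624}{7} \approx 5.3438 \cdot 10^{5}$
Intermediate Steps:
$f{\left(d,g \right)} = - \frac{18}{7} + \frac{d}{7}$ ($f{\left(d,g \right)} = \frac{d - 18}{7} = \frac{-18 + d}{7} = - \frac{18}{7} + \frac{d}{7}$)
$H{\left(m,o \right)} = - \frac{7}{19}$ ($H{\left(m,o \right)} = \frac{1}{- \frac{18}{7} + \frac{1}{7} \left(-1\right)} = \frac{1}{- \frac{18}{7} - \frac{1}{7}} = \frac{1}{- \frac{19}{7}} = - \frac{7}{19}$)
$- \frac{43887}{H{\left(149,513 \right)}} + 415253 = - \frac{43887}{- \frac{7}{19}} + 415253 = \left(-43887\right) \left(- \frac{19}{7}\right) + 415253 = \frac{833853}{7} + 415253 = \frac{3740624}{7}$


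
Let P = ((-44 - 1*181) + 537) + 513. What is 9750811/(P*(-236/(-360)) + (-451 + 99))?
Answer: 58504866/1133 ≈ 51637.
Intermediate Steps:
P = 825 (P = ((-44 - 181) + 537) + 513 = (-225 + 537) + 513 = 312 + 513 = 825)
9750811/(P*(-236/(-360)) + (-451 + 99)) = 9750811/(825*(-236/(-360)) + (-451 + 99)) = 9750811/(825*(-236*(-1/360)) - 352) = 9750811/(825*(59/90) - 352) = 9750811/(3245/6 - 352) = 9750811/(1133/6) = 9750811*(6/1133) = 58504866/1133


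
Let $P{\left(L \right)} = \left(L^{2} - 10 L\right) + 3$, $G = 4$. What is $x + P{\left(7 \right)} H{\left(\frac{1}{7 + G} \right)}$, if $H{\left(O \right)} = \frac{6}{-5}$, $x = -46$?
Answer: $- \frac{122}{5} \approx -24.4$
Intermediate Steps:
$P{\left(L \right)} = 3 + L^{2} - 10 L$
$H{\left(O \right)} = - \frac{6}{5}$ ($H{\left(O \right)} = 6 \left(- \frac{1}{5}\right) = - \frac{6}{5}$)
$x + P{\left(7 \right)} H{\left(\frac{1}{7 + G} \right)} = -46 + \left(3 + 7^{2} - 70\right) \left(- \frac{6}{5}\right) = -46 + \left(3 + 49 - 70\right) \left(- \frac{6}{5}\right) = -46 - - \frac{108}{5} = -46 + \frac{108}{5} = - \frac{122}{5}$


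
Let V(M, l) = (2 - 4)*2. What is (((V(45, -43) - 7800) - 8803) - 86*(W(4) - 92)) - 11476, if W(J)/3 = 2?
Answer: -20687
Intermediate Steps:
V(M, l) = -4 (V(M, l) = -2*2 = -4)
W(J) = 6 (W(J) = 3*2 = 6)
(((V(45, -43) - 7800) - 8803) - 86*(W(4) - 92)) - 11476 = (((-4 - 7800) - 8803) - 86*(6 - 92)) - 11476 = ((-7804 - 8803) - 86*(-86)) - 11476 = (-16607 + 7396) - 11476 = -9211 - 11476 = -20687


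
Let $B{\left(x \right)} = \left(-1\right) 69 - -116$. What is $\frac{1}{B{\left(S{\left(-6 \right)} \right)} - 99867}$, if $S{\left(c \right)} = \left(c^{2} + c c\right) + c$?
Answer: $- \frac{1}{99820} \approx -1.0018 \cdot 10^{-5}$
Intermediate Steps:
$S{\left(c \right)} = c + 2 c^{2}$ ($S{\left(c \right)} = \left(c^{2} + c^{2}\right) + c = 2 c^{2} + c = c + 2 c^{2}$)
$B{\left(x \right)} = 47$ ($B{\left(x \right)} = -69 + 116 = 47$)
$\frac{1}{B{\left(S{\left(-6 \right)} \right)} - 99867} = \frac{1}{47 - 99867} = \frac{1}{-99820} = - \frac{1}{99820}$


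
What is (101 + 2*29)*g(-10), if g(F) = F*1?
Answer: -1590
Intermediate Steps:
g(F) = F
(101 + 2*29)*g(-10) = (101 + 2*29)*(-10) = (101 + 58)*(-10) = 159*(-10) = -1590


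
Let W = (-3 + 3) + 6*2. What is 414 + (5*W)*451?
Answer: 27474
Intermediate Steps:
W = 12 (W = 0 + 12 = 12)
414 + (5*W)*451 = 414 + (5*12)*451 = 414 + 60*451 = 414 + 27060 = 27474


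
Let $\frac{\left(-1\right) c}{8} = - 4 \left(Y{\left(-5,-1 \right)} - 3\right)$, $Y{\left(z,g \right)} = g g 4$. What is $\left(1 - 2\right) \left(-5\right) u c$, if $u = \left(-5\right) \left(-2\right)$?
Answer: $1600$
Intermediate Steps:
$u = 10$
$Y{\left(z,g \right)} = 4 g^{2}$ ($Y{\left(z,g \right)} = g^{2} \cdot 4 = 4 g^{2}$)
$c = 32$ ($c = - 8 \left(- 4 \left(4 \left(-1\right)^{2} - 3\right)\right) = - 8 \left(- 4 \left(4 \cdot 1 - 3\right)\right) = - 8 \left(- 4 \left(4 - 3\right)\right) = - 8 \left(\left(-4\right) 1\right) = \left(-8\right) \left(-4\right) = 32$)
$\left(1 - 2\right) \left(-5\right) u c = \left(1 - 2\right) \left(-5\right) 10 \cdot 32 = \left(-1\right) \left(-5\right) 10 \cdot 32 = 5 \cdot 10 \cdot 32 = 50 \cdot 32 = 1600$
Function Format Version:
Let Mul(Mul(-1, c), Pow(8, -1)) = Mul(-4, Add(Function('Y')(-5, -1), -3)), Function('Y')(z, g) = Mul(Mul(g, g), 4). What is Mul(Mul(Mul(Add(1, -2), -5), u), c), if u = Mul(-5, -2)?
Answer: 1600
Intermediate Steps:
u = 10
Function('Y')(z, g) = Mul(4, Pow(g, 2)) (Function('Y')(z, g) = Mul(Pow(g, 2), 4) = Mul(4, Pow(g, 2)))
c = 32 (c = Mul(-8, Mul(-4, Add(Mul(4, Pow(-1, 2)), -3))) = Mul(-8, Mul(-4, Add(Mul(4, 1), -3))) = Mul(-8, Mul(-4, Add(4, -3))) = Mul(-8, Mul(-4, 1)) = Mul(-8, -4) = 32)
Mul(Mul(Mul(Add(1, -2), -5), u), c) = Mul(Mul(Mul(Add(1, -2), -5), 10), 32) = Mul(Mul(Mul(-1, -5), 10), 32) = Mul(Mul(5, 10), 32) = Mul(50, 32) = 1600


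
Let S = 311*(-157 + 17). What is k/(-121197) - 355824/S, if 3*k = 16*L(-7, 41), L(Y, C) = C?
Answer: 4619494348/565384005 ≈ 8.1705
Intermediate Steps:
S = -43540 (S = 311*(-140) = -43540)
k = 656/3 (k = (16*41)/3 = (⅓)*656 = 656/3 ≈ 218.67)
k/(-121197) - 355824/S = (656/3)/(-121197) - 355824/(-43540) = (656/3)*(-1/121197) - 355824*(-1/43540) = -656/363591 + 12708/1555 = 4619494348/565384005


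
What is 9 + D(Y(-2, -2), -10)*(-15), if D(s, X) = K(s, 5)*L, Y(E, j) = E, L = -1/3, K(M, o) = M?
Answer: -1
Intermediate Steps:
L = -⅓ (L = -1*⅓ = -⅓ ≈ -0.33333)
D(s, X) = -s/3 (D(s, X) = s*(-⅓) = -s/3)
9 + D(Y(-2, -2), -10)*(-15) = 9 - ⅓*(-2)*(-15) = 9 + (⅔)*(-15) = 9 - 10 = -1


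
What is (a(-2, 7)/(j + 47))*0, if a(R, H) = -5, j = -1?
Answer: 0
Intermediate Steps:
(a(-2, 7)/(j + 47))*0 = -5/(-1 + 47)*0 = -5/46*0 = 0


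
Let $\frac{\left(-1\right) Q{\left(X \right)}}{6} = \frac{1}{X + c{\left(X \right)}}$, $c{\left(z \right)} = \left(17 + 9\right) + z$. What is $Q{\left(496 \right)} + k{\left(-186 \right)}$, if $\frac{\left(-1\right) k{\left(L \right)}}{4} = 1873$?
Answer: $- \frac{3813431}{509} \approx -7492.0$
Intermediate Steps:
$c{\left(z \right)} = 26 + z$
$k{\left(L \right)} = -7492$ ($k{\left(L \right)} = \left(-4\right) 1873 = -7492$)
$Q{\left(X \right)} = - \frac{6}{26 + 2 X}$ ($Q{\left(X \right)} = - \frac{6}{X + \left(26 + X\right)} = - \frac{6}{26 + 2 X}$)
$Q{\left(496 \right)} + k{\left(-186 \right)} = - \frac{3}{13 + 496} - 7492 = - \frac{3}{509} - 7492 = - \frac{3813431}{509}$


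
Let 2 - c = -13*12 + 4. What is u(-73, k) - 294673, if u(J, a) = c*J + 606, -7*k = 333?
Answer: -305309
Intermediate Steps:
k = -333/7 (k = -⅐*333 = -333/7 ≈ -47.571)
c = 154 (c = 2 - (-13*12 + 4) = 2 - (-156 + 4) = 2 - 1*(-152) = 2 + 152 = 154)
u(J, a) = 606 + 154*J (u(J, a) = 154*J + 606 = 606 + 154*J)
u(-73, k) - 294673 = (606 + 154*(-73)) - 294673 = (606 - 11242) - 294673 = -10636 - 294673 = -305309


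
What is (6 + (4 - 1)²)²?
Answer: 225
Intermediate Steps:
(6 + (4 - 1)²)² = (6 + 3²)² = (6 + 9)² = 15² = 225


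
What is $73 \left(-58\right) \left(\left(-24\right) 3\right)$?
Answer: $304848$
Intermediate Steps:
$73 \left(-58\right) \left(\left(-24\right) 3\right) = \left(-4234\right) \left(-72\right) = 304848$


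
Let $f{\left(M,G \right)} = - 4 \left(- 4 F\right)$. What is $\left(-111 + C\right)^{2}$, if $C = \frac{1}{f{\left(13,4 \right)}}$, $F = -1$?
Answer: $\frac{3157729}{256} \approx 12335.0$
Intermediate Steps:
$f{\left(M,G \right)} = -16$ ($f{\left(M,G \right)} = - 4 \left(\left(-4\right) \left(-1\right)\right) = \left(-4\right) 4 = -16$)
$C = - \frac{1}{16}$ ($C = \frac{1}{-16} = - \frac{1}{16} \approx -0.0625$)
$\left(-111 + C\right)^{2} = \left(-111 - \frac{1}{16}\right)^{2} = \left(- \frac{1777}{16}\right)^{2} = \frac{3157729}{256}$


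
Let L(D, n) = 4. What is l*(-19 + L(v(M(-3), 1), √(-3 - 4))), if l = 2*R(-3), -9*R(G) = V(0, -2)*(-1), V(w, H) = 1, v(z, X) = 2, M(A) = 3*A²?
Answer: -10/3 ≈ -3.3333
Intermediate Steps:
R(G) = ⅑ (R(G) = -(-1)/9 = -⅑*(-1) = ⅑)
l = 2/9 (l = 2*(⅑) = 2/9 ≈ 0.22222)
l*(-19 + L(v(M(-3), 1), √(-3 - 4))) = 2*(-19 + 4)/9 = (2/9)*(-15) = -10/3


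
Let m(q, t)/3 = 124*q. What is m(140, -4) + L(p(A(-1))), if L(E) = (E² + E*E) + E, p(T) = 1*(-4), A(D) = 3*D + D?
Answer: 52108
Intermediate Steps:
m(q, t) = 372*q (m(q, t) = 3*(124*q) = 372*q)
A(D) = 4*D
p(T) = -4
L(E) = E + 2*E² (L(E) = (E² + E²) + E = 2*E² + E = E + 2*E²)
m(140, -4) + L(p(A(-1))) = 372*140 - 4*(1 + 2*(-4)) = 52080 - 4*(1 - 8) = 52080 - 4*(-7) = 52080 + 28 = 52108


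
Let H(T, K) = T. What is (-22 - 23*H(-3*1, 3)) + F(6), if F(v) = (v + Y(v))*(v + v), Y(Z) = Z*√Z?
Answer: 119 + 72*√6 ≈ 295.36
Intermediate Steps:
Y(Z) = Z^(3/2)
F(v) = 2*v*(v + v^(3/2)) (F(v) = (v + v^(3/2))*(v + v) = (v + v^(3/2))*(2*v) = 2*v*(v + v^(3/2)))
(-22 - 23*H(-3*1, 3)) + F(6) = (-22 - (-69)) + 2*6*(6 + 6^(3/2)) = (-22 - 23*(-3)) + 2*6*(6 + 6*√6) = (-22 + 69) + (72 + 72*√6) = 47 + (72 + 72*√6) = 119 + 72*√6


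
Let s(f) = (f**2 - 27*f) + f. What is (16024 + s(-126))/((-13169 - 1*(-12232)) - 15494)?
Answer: -35176/16431 ≈ -2.1408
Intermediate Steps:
s(f) = f**2 - 26*f
(16024 + s(-126))/((-13169 - 1*(-12232)) - 15494) = (16024 - 126*(-26 - 126))/((-13169 - 1*(-12232)) - 15494) = (16024 - 126*(-152))/((-13169 + 12232) - 15494) = (16024 + 19152)/(-937 - 15494) = 35176/(-16431) = 35176*(-1/16431) = -35176/16431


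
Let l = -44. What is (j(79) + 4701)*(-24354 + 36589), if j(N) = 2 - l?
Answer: 58079545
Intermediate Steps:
j(N) = 46 (j(N) = 2 - 1*(-44) = 2 + 44 = 46)
(j(79) + 4701)*(-24354 + 36589) = (46 + 4701)*(-24354 + 36589) = 4747*12235 = 58079545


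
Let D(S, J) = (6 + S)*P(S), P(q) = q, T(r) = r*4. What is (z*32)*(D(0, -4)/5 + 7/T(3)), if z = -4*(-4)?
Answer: 896/3 ≈ 298.67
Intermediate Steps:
T(r) = 4*r
D(S, J) = S*(6 + S) (D(S, J) = (6 + S)*S = S*(6 + S))
z = 16
(z*32)*(D(0, -4)/5 + 7/T(3)) = (16*32)*((0*(6 + 0))/5 + 7/((4*3))) = 512*((0*6)*(⅕) + 7/12) = 512*(0*(⅕) + 7*(1/12)) = 512*(0 + 7/12) = 512*(7/12) = 896/3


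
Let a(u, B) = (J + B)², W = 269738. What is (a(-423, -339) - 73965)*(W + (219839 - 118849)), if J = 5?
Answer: 13936036248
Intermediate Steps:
a(u, B) = (5 + B)²
(a(-423, -339) - 73965)*(W + (219839 - 118849)) = ((5 - 339)² - 73965)*(269738 + (219839 - 118849)) = ((-334)² - 73965)*(269738 + 100990) = (111556 - 73965)*370728 = 37591*370728 = 13936036248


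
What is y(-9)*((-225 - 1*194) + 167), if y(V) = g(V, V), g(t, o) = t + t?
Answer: 4536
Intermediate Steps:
g(t, o) = 2*t
y(V) = 2*V
y(-9)*((-225 - 1*194) + 167) = (2*(-9))*((-225 - 1*194) + 167) = -18*((-225 - 194) + 167) = -18*(-419 + 167) = -18*(-252) = 4536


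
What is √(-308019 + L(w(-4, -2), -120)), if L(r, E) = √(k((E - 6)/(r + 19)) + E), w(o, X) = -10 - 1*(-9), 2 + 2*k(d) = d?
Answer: √(-1232076 + 2*I*√498)/2 ≈ 0.010052 + 554.99*I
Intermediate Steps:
k(d) = -1 + d/2
w(o, X) = -1 (w(o, X) = -10 + 9 = -1)
L(r, E) = √(-1 + E + (-6 + E)/(2*(19 + r))) (L(r, E) = √((-1 + ((E - 6)/(r + 19))/2) + E) = √((-1 + ((-6 + E)/(19 + r))/2) + E) = √((-1 + (-6 + E)/(2*(19 + r))) + E) = √(-1 + E + (-6 + E)/(2*(19 + r))))
√(-308019 + L(w(-4, -2), -120)) = √(-308019 + √(-1 - 120 + (-6 - 120)/(2*(19 - 1)))) = √(-308019 + √(-1 - 120 + (½)*(-126)/18)) = √(-308019 + √(-1 - 120 + (½)*(1/18)*(-126))) = √(-308019 + √(-1 - 120 - 7/2)) = √(-308019 + √(-249/2)) = √(-308019 + I*√498/2)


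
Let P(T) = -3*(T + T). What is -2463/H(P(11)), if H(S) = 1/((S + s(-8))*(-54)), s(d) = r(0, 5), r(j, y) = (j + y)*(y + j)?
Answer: -5453082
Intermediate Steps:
r(j, y) = (j + y)² (r(j, y) = (j + y)*(j + y) = (j + y)²)
P(T) = -6*T
s(d) = 25 (s(d) = (0 + 5)² = 5² = 25)
H(S) = -1/(54*(25 + S)) (H(S) = 1/((S + 25)*(-54)) = -1/54/(25 + S) = -1/(54*(25 + S)))
-2463/H(P(11)) = -2463/((-1/(1350 + 54*(-6*11)))) = -2463/((-1/(1350 + 54*(-66)))) = -2463/((-1/(1350 - 3564))) = -2463/((-1/(-2214))) = -2463/((-1*(-1/2214))) = -2463/1/2214 = -2463*2214 = -5453082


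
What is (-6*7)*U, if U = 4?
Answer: -168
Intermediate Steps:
(-6*7)*U = -6*7*4 = -42*4 = -168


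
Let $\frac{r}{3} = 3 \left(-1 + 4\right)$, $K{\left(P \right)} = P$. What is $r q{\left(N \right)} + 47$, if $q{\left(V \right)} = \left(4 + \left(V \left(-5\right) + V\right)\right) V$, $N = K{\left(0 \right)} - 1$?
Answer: $-169$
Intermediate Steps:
$r = 27$ ($r = 3 \cdot 3 \left(-1 + 4\right) = 3 \cdot 3 \cdot 3 = 3 \cdot 9 = 27$)
$N = -1$ ($N = 0 - 1 = -1$)
$q{\left(V \right)} = V \left(4 - 4 V\right)$ ($q{\left(V \right)} = \left(4 + \left(- 5 V + V\right)\right) V = \left(4 - 4 V\right) V = V \left(4 - 4 V\right)$)
$r q{\left(N \right)} + 47 = 27 \cdot 4 \left(-1\right) \left(1 - -1\right) + 47 = 27 \cdot 4 \left(-1\right) \left(1 + 1\right) + 47 = 27 \cdot 4 \left(-1\right) 2 + 47 = 27 \left(-8\right) + 47 = -216 + 47 = -169$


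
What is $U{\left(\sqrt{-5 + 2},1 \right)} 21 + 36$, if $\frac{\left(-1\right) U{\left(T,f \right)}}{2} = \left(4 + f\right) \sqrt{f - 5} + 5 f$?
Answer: $-174 - 420 i \approx -174.0 - 420.0 i$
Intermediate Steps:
$U{\left(T,f \right)} = - 10 f - 2 \sqrt{-5 + f} \left(4 + f\right)$ ($U{\left(T,f \right)} = - 2 \left(\left(4 + f\right) \sqrt{f - 5} + 5 f\right) = - 2 \left(\left(4 + f\right) \sqrt{-5 + f} + 5 f\right) = - 2 \left(\sqrt{-5 + f} \left(4 + f\right) + 5 f\right) = - 2 \left(5 f + \sqrt{-5 + f} \left(4 + f\right)\right) = - 10 f - 2 \sqrt{-5 + f} \left(4 + f\right)$)
$U{\left(\sqrt{-5 + 2},1 \right)} 21 + 36 = \left(\left(-10\right) 1 - 8 \sqrt{-5 + 1} - 2 \sqrt{-5 + 1}\right) 21 + 36 = \left(-10 - 8 \sqrt{-4} - 2 \sqrt{-4}\right) 21 + 36 = \left(-10 - 8 \cdot 2 i - 2 \cdot 2 i\right) 21 + 36 = \left(-10 - 16 i - 4 i\right) 21 + 36 = \left(-10 - 20 i\right) 21 + 36 = \left(-210 - 420 i\right) + 36 = -174 - 420 i$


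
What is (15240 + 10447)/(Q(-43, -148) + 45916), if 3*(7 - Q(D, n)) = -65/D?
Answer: 3313623/5924002 ≈ 0.55936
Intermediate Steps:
Q(D, n) = 7 + 65/(3*D) (Q(D, n) = 7 - (-65)/(3*D) = 7 + 65/(3*D))
(15240 + 10447)/(Q(-43, -148) + 45916) = (15240 + 10447)/((7 + (65/3)/(-43)) + 45916) = 25687/((7 + (65/3)*(-1/43)) + 45916) = 25687/((7 - 65/129) + 45916) = 25687/(838/129 + 45916) = 25687/(5924002/129) = 25687*(129/5924002) = 3313623/5924002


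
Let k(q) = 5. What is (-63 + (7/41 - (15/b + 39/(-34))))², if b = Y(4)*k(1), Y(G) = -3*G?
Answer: 29334440529/7772944 ≈ 3773.9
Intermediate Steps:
b = -60 (b = -3*4*5 = -12*5 = -60)
(-63 + (7/41 - (15/b + 39/(-34))))² = (-63 + (7/41 - (15/(-60) + 39/(-34))))² = (-63 + (7*(1/41) - (15*(-1/60) + 39*(-1/34))))² = (-63 + (7/41 - (-¼ - 39/34)))² = (-63 + (7/41 - 1*(-95/68)))² = (-63 + (7/41 + 95/68))² = (-63 + 4371/2788)² = (-171273/2788)² = 29334440529/7772944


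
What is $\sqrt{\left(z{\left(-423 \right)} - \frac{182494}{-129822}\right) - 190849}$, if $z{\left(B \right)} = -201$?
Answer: $\frac{i \sqrt{804971391873033}}{64911} \approx 437.09 i$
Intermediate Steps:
$\sqrt{\left(z{\left(-423 \right)} - \frac{182494}{-129822}\right) - 190849} = \sqrt{\left(-201 - \frac{182494}{-129822}\right) - 190849} = \sqrt{\left(-201 - - \frac{91247}{64911}\right) - 190849} = \sqrt{\left(-201 + \frac{91247}{64911}\right) - 190849} = \sqrt{- \frac{12955864}{64911} - 190849} = \sqrt{- \frac{12401155303}{64911}} = \frac{i \sqrt{804971391873033}}{64911}$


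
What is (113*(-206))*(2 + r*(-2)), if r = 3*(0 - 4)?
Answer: -605228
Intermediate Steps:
r = -12 (r = 3*(-4) = -12)
(113*(-206))*(2 + r*(-2)) = (113*(-206))*(2 - 12*(-2)) = -23278*(2 + 24) = -23278*26 = -605228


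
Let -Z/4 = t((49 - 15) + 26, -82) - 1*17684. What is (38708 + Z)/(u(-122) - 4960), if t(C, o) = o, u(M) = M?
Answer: -54886/2541 ≈ -21.600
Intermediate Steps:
Z = 71064 (Z = -4*(-82 - 1*17684) = -4*(-82 - 17684) = -4*(-17766) = 71064)
(38708 + Z)/(u(-122) - 4960) = (38708 + 71064)/(-122 - 4960) = 109772/(-5082) = 109772*(-1/5082) = -54886/2541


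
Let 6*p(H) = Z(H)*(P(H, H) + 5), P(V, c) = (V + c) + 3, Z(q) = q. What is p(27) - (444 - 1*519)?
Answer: 354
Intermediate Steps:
P(V, c) = 3 + V + c
p(H) = H*(8 + 2*H)/6 (p(H) = (H*((3 + H + H) + 5))/6 = (H*((3 + 2*H) + 5))/6 = (H*(8 + 2*H))/6 = H*(8 + 2*H)/6)
p(27) - (444 - 1*519) = (⅓)*27*(4 + 27) - (444 - 1*519) = (⅓)*27*31 - (444 - 519) = 279 - 1*(-75) = 279 + 75 = 354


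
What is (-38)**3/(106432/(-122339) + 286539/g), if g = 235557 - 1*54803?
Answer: -173342714369776/2259554999 ≈ -76715.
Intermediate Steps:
g = 180754 (g = 235557 - 54803 = 180754)
(-38)**3/(106432/(-122339) + 286539/g) = (-38)**3/(106432/(-122339) + 286539/180754) = -54872/(106432*(-1/122339) + 286539*(1/180754)) = -54872/(-106432/122339 + 286539/180754) = -54872/2259554999/3159037658 = -54872*3159037658/2259554999 = -173342714369776/2259554999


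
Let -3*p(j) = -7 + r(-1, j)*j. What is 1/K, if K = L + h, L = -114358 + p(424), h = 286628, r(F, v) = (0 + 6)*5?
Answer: 3/504097 ≈ 5.9512e-6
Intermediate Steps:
r(F, v) = 30 (r(F, v) = 6*5 = 30)
p(j) = 7/3 - 10*j (p(j) = -(-7 + 30*j)/3 = 7/3 - 10*j)
L = -355787/3 (L = -114358 + (7/3 - 10*424) = -114358 + (7/3 - 4240) = -114358 - 12713/3 = -355787/3 ≈ -1.1860e+5)
K = 504097/3 (K = -355787/3 + 286628 = 504097/3 ≈ 1.6803e+5)
1/K = 1/(504097/3) = 3/504097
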